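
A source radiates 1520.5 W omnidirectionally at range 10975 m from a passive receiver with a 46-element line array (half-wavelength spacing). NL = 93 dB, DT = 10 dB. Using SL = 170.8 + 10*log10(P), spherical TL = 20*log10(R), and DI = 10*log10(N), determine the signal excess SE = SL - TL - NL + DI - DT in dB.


Step 1: SL = 170.8 + 10*log10(1520.5) = 202.62 dB
Step 2: TL = 20*log10(10975) = 80.81 dB
Step 3: DI = 10*log10(46) = 16.63 dB
Step 4: SE = SL - TL - NL + DI - DT = 202.62 - 80.81 - 93 + 16.63 - 10 = 35.44

35.44 dB


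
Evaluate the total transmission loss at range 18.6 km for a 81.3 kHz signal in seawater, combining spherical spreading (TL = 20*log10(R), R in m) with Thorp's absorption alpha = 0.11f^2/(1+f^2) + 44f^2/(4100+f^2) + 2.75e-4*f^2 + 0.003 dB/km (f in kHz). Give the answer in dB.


Step 1 (Thorp): alpha = 0.11*6609.69/(1+6609.69) + 44*6609.69/(4100+6609.69) + 2.75e-4*6609.69 + 0.003 = 29.0861 dB/km
Step 2: TL_spread = 20*log10(18600) = 85.39 dB
Step 3: TL_abs = alpha*R = 29.0861 * 18.6 = 541.0 dB
Step 4: TL_total = 85.39 + 541.0 = 626.39

626.39 dB


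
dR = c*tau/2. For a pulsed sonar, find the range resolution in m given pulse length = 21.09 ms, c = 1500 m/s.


15.8175 m


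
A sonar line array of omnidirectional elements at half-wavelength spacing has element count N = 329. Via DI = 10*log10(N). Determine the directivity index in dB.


25.17 dB


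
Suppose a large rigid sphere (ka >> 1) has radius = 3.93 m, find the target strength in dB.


5.87 dB


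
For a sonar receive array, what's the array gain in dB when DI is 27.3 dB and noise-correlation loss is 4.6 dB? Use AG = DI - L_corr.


AG = DI - L_corr = 27.3 - 4.6 = 22.7

22.7 dB


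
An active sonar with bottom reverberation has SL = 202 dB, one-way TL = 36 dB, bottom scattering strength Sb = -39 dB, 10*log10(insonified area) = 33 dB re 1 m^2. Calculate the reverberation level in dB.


124 dB


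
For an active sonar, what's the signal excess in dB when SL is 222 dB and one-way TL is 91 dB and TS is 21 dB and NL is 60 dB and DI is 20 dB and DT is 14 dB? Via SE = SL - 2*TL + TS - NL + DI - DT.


SE = SL - 2*TL + TS - NL + DI - DT = 222 - 2*91 + (21) - 60 + 20 - 14 = 7

7 dB


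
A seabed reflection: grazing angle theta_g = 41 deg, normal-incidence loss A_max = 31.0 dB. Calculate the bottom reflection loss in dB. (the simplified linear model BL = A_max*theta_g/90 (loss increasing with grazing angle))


BL = A_max * theta_g / 90 = 31.0 * 41 / 90 = 14.12

14.12 dB


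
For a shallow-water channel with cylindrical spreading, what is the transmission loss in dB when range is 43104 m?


TL = 10*log10(43104) = 46.35

46.35 dB


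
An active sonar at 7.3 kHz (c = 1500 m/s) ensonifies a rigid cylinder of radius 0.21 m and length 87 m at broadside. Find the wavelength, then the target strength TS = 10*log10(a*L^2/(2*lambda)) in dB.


Step 1: lambda = c/f = 1500/7300 = 0.20548 m
Step 2: TS = 10*log10(a*L^2/(2*lambda)) = 10*log10(0.21*87^2/(2*0.20548)) = 35.87

35.87 dB


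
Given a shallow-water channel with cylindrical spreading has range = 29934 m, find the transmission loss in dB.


TL = 10*log10(29934) = 44.76

44.76 dB


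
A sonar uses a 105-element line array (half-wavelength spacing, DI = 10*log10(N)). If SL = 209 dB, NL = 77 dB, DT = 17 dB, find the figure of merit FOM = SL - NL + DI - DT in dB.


135.21 dB


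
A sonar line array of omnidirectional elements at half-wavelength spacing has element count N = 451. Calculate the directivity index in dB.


26.54 dB


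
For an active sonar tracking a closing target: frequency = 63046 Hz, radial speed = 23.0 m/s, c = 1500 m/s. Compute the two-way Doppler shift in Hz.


fd = 2*f*v/c = 2 * 63046 * 23.0 / 1500 = 1933.41

1933.41 Hz


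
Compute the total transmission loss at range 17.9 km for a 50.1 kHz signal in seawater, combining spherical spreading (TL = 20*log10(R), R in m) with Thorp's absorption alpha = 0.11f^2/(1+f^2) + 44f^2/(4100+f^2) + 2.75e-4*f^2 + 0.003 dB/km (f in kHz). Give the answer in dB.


Step 1 (Thorp): alpha = 0.11*2510.01/(1+2510.01) + 44*2510.01/(4100+2510.01) + 2.75e-4*2510.01 + 0.003 = 17.5113 dB/km
Step 2: TL_spread = 20*log10(17900) = 85.06 dB
Step 3: TL_abs = alpha*R = 17.5113 * 17.9 = 313.45 dB
Step 4: TL_total = 85.06 + 313.45 = 398.51

398.51 dB


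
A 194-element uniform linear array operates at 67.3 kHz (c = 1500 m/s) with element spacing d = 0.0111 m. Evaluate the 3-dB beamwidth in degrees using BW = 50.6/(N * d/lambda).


Step 1: lambda = 1500/67300 = 0.02229 m
Step 2: d/lambda = 0.0111/0.02229 = 0.498
Step 3: BW = 50.6/(N * d/lambda) = 50.6/(194 * 0.498) = 0.52

0.52 deg


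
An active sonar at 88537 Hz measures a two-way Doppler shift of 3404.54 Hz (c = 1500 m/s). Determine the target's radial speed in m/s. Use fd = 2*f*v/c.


From fd = 2*f*v/c, v = c*fd/(2*f) = 1500 * 3404.54 / (2*88537) = 28.84

28.84 m/s


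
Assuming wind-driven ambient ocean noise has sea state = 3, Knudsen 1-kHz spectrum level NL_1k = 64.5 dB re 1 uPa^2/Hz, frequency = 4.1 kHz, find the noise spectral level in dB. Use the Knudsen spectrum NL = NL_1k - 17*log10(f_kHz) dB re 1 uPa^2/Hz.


NL = NL_1k - 17*log10(f_kHz) = 64.5 - 17*log10(4.1) = 64.5 - (10.42) = 54.08

54.08 dB


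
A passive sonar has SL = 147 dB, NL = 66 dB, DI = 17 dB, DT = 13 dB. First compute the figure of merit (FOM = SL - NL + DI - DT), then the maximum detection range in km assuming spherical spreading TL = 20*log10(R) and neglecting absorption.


Step 1: FOM = SL - NL + DI - DT = 147 - 66 + 17 - 13 = 85 dB
Step 2: at max range FOM = TL = 20*log10(R), so R = 10^(85/20) = 17782.79 m = 17.78 km

17.78 km


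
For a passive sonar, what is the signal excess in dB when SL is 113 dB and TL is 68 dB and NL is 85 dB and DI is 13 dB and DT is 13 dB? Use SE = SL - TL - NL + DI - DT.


SE = SL - TL - NL + DI - DT = 113 - 68 - 85 + 13 - 13 = -40

-40 dB


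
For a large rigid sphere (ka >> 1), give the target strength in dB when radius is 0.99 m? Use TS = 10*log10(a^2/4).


TS = 10*log10(0.99^2 / 4) = 10*log10(0.245025) = -6.11

-6.11 dB


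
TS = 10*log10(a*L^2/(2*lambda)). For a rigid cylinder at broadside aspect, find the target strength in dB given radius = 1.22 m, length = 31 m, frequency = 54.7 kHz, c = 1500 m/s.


43.3 dB


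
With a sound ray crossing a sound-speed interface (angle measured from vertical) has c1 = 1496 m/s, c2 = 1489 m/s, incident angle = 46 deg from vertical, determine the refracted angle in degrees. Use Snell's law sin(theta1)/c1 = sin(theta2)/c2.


45.72 deg


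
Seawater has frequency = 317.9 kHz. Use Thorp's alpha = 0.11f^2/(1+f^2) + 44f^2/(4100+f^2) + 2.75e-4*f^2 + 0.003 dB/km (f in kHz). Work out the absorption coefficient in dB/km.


70.189 dB/km


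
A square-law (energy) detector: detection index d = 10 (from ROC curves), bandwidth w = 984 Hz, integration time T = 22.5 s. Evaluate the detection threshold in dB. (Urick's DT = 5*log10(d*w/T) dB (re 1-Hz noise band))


DT = 5*log10(d*w/T) = 5*log10(10 * 984 / 22.5) = 5*log10(437.33) = 13.2

13.2 dB


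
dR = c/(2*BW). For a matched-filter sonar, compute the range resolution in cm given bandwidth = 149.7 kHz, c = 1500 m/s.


dR = c/(2*BW) = 1500 / (2 * 149.7e3) = 0.005 m = 0.5 cm

0.5 cm


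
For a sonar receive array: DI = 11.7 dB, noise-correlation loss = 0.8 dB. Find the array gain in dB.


AG = DI - L_corr = 11.7 - 0.8 = 10.9

10.9 dB


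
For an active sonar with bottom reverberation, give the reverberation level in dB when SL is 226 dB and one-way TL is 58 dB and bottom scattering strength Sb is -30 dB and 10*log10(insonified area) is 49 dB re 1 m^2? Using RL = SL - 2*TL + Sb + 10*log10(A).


129 dB


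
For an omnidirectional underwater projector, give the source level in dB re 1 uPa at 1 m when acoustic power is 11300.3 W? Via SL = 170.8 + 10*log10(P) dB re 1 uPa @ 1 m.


211.33 dB


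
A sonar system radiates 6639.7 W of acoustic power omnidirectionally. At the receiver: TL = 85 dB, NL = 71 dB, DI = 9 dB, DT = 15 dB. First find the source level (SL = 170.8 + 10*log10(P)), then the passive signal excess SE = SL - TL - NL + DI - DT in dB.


Step 1: SL = 170.8 + 10*log10(6639.7) = 209.02 dB
Step 2: SE = SL - TL - NL + DI - DT = 209.02 - 85 - 71 + 9 - 15 = 47.02

47.02 dB


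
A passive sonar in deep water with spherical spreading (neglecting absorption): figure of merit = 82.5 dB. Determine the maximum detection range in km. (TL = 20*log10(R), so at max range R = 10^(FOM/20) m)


13.34 km


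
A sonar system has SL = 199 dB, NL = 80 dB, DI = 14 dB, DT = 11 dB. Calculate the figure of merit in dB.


FOM = SL - NL + DI - DT = 199 - 80 + 14 - 11 = 122

122 dB


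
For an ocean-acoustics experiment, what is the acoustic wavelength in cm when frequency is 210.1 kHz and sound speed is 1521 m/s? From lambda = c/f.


0.72 cm


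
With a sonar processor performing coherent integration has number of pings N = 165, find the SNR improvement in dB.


22.17 dB


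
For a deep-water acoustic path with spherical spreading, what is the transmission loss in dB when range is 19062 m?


TL = 20*log10(19062) = 85.6

85.6 dB


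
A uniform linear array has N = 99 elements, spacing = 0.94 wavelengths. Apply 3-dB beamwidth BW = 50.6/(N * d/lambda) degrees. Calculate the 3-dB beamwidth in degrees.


BW = 50.6 / (99 * 0.94) = 50.6 / 93.06 = 0.54

0.54 deg


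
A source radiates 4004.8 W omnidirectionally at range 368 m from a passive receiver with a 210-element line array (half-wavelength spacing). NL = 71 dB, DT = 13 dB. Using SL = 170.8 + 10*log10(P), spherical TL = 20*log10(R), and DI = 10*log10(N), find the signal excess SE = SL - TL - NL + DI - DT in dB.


Step 1: SL = 170.8 + 10*log10(4004.8) = 206.83 dB
Step 2: TL = 20*log10(368) = 51.32 dB
Step 3: DI = 10*log10(210) = 23.22 dB
Step 4: SE = SL - TL - NL + DI - DT = 206.83 - 51.32 - 71 + 23.22 - 13 = 94.73

94.73 dB


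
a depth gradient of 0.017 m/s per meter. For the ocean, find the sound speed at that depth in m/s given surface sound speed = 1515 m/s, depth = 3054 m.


1566.918 m/s


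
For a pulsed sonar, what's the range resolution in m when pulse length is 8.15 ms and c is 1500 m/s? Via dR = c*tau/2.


dR = c*tau/2 = 1500 * 8.15e-3 / 2 = 6.1125

6.1125 m


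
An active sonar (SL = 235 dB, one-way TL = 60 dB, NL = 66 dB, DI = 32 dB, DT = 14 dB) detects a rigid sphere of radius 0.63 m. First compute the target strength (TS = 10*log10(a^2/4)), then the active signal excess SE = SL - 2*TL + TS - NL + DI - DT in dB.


Step 1: TS = 10*log10(0.63^2/4) = -10.03 dB
Step 2: SE = SL - 2*TL + TS - NL + DI - DT = 235 - 2*60 + (-10.03) - 66 + 32 - 14 = 56.97

56.97 dB


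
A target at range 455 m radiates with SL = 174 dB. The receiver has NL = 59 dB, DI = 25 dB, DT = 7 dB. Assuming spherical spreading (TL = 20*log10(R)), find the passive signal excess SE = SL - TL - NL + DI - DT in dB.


Step 1: TL = 20*log10(455) = 53.16 dB
Step 2: SE = 174 - 53.16 - 59 + 25 - 7 = 79.84

79.84 dB


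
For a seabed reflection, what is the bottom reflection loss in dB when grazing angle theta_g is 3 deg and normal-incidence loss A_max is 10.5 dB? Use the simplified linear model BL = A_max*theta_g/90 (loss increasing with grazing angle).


0.35 dB


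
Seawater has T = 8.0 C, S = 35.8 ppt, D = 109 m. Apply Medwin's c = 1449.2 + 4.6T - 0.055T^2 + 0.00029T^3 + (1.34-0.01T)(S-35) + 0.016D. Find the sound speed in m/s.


1485.38 m/s


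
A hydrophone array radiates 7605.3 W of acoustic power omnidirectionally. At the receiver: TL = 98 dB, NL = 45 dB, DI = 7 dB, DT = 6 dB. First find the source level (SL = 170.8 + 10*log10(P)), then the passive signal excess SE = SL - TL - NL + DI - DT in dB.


Step 1: SL = 170.8 + 10*log10(7605.3) = 209.61 dB
Step 2: SE = SL - TL - NL + DI - DT = 209.61 - 98 - 45 + 7 - 6 = 67.61

67.61 dB


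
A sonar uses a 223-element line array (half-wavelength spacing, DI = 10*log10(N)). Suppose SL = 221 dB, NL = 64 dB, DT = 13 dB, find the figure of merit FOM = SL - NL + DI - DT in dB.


Step 1: DI = 10*log10(223) = 23.48 dB
Step 2: FOM = SL - NL + DI - DT = 221 - 64 + 23.48 - 13 = 167.48

167.48 dB


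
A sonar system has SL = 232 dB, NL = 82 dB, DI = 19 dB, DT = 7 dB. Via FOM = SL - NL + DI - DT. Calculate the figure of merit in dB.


FOM = SL - NL + DI - DT = 232 - 82 + 19 - 7 = 162

162 dB


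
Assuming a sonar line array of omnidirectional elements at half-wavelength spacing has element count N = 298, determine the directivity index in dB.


DI = 10*log10(298) = 24.74

24.74 dB


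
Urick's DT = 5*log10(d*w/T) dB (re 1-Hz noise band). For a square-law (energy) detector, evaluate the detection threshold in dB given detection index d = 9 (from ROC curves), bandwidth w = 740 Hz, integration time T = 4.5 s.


DT = 5*log10(d*w/T) = 5*log10(9 * 740 / 4.5) = 5*log10(1480.0) = 15.85

15.85 dB


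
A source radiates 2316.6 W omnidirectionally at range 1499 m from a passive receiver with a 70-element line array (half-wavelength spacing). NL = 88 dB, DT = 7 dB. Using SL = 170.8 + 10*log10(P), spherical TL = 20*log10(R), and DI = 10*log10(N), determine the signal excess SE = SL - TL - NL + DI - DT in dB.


Step 1: SL = 170.8 + 10*log10(2316.6) = 204.45 dB
Step 2: TL = 20*log10(1499) = 63.52 dB
Step 3: DI = 10*log10(70) = 18.45 dB
Step 4: SE = SL - TL - NL + DI - DT = 204.45 - 63.52 - 88 + 18.45 - 7 = 64.38

64.38 dB


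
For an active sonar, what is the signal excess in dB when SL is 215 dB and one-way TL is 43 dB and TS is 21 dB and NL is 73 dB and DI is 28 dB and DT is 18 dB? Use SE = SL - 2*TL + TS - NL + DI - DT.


87 dB


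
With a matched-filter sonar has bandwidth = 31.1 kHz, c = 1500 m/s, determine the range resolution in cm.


dR = c/(2*BW) = 1500 / (2 * 31.1e3) = 0.0241 m = 2.41 cm

2.41 cm


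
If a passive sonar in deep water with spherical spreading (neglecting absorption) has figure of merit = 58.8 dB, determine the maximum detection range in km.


At max range FOM = TL, so 20*log10(R) = 58.8
R = 10^(58.8/20) = 870.96 m = 0.87 km

0.87 km


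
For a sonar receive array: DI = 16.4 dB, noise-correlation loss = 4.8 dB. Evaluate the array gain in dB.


AG = DI - L_corr = 16.4 - 4.8 = 11.6

11.6 dB


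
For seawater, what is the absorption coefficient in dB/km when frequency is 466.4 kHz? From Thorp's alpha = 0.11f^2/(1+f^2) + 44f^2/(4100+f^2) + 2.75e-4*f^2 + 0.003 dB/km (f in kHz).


f^2 = 217528.96
alpha = 0.11*217528.96/(1+217528.96) + 44*217528.96/(4100+217528.96) + 2.75e-4*217528.96 + 0.003 = 103.119

103.119 dB/km


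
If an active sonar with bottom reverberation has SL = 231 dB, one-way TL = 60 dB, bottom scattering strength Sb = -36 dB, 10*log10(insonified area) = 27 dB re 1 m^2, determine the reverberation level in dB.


RL = SL - 2*TL + Sb + 10*log10(A) = 231 - 2*60 + (-36) + 27 = 102

102 dB


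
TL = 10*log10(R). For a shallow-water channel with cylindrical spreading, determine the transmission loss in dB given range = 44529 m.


TL = 10*log10(44529) = 46.49

46.49 dB


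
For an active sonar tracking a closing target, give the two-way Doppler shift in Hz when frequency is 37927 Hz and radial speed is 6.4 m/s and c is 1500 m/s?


323.64 Hz


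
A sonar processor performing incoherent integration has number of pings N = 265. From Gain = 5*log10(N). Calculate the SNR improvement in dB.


Gain = 5*log10(265) = 12.12

12.12 dB


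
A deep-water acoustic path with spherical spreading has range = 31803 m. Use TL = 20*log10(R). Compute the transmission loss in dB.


90.05 dB


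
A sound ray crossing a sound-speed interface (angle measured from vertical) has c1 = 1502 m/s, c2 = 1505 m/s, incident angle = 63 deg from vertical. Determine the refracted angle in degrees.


63.23 deg


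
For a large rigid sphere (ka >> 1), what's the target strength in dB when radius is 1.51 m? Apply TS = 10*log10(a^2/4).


-2.44 dB


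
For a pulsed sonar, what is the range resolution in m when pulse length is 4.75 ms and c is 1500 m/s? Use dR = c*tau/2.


dR = c*tau/2 = 1500 * 4.75e-3 / 2 = 3.5625

3.5625 m


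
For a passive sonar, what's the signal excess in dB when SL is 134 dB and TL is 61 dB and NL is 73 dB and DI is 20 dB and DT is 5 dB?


SE = SL - TL - NL + DI - DT = 134 - 61 - 73 + 20 - 5 = 15

15 dB


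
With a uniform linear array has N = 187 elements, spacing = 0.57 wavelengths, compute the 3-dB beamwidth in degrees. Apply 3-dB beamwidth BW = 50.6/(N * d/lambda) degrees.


BW = 50.6 / (187 * 0.57) = 50.6 / 106.59 = 0.47

0.47 deg


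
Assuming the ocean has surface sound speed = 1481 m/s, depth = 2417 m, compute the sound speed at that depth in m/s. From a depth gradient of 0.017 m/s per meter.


c = 1481 + 0.017 * 2417 = 1522.089

1522.089 m/s


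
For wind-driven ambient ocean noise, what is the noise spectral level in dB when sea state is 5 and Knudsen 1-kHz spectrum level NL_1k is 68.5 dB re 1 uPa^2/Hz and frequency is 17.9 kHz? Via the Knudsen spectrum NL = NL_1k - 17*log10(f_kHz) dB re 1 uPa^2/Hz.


NL = NL_1k - 17*log10(f_kHz) = 68.5 - 17*log10(17.9) = 68.5 - (21.3) = 47.2

47.2 dB


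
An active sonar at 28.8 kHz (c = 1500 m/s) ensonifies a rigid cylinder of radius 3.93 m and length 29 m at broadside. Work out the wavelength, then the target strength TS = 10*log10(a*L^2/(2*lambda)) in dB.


Step 1: lambda = c/f = 1500/28800 = 0.05208 m
Step 2: TS = 10*log10(a*L^2/(2*lambda)) = 10*log10(3.93*29^2/(2*0.05208)) = 45.01

45.01 dB


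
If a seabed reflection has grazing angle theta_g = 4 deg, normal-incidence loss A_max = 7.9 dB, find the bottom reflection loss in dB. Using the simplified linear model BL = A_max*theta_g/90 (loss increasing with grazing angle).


0.35 dB


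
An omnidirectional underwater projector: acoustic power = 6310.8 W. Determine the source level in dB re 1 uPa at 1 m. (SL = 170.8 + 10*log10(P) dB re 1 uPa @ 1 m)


SL = 170.8 + 10*log10(6310.8) = 170.8 + 38.0 = 208.8

208.8 dB


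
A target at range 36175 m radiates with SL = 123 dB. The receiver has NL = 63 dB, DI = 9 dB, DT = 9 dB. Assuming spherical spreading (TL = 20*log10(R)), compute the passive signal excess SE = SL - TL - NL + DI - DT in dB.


Step 1: TL = 20*log10(36175) = 91.17 dB
Step 2: SE = 123 - 91.17 - 63 + 9 - 9 = -31.17

-31.17 dB


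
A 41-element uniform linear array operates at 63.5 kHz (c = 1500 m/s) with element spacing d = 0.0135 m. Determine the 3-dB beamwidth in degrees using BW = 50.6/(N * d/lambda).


Step 1: lambda = 1500/63500 = 0.02362 m
Step 2: d/lambda = 0.0135/0.02362 = 0.5715
Step 3: BW = 50.6/(N * d/lambda) = 50.6/(41 * 0.5715) = 2.16

2.16 deg


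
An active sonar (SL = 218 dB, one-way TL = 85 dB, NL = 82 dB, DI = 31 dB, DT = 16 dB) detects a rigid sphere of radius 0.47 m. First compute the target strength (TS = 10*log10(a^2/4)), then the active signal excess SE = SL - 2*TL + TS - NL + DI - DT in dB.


Step 1: TS = 10*log10(0.47^2/4) = -12.58 dB
Step 2: SE = SL - 2*TL + TS - NL + DI - DT = 218 - 2*85 + (-12.58) - 82 + 31 - 16 = -31.58

-31.58 dB


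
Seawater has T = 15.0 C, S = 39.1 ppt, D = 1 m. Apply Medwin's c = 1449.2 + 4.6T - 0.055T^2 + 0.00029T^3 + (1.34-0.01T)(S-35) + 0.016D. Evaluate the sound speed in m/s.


c = 1449.2 + 4.6*15.0 - 0.055*15.0^2 + 0.00029*15.0^3 + (1.34 - 0.01*15.0)*(39.1 - 35) + 0.016*1 = 1511.7

1511.7 m/s


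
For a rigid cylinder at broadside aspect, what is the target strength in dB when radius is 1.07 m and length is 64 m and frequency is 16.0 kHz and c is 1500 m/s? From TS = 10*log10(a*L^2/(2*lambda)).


lambda = 1500/16000 = 0.09375 m
TS = 10*log10(1.07*64^2/(2*0.09375)) = 43.69

43.69 dB


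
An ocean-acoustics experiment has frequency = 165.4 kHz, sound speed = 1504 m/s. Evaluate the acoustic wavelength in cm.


lambda = c/f = 1504 / 165400 = 0.0091 m = 0.91 cm

0.91 cm


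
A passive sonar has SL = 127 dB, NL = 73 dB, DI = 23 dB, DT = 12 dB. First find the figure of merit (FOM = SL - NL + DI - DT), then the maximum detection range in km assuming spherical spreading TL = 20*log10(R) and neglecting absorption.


Step 1: FOM = SL - NL + DI - DT = 127 - 73 + 23 - 12 = 65 dB
Step 2: at max range FOM = TL = 20*log10(R), so R = 10^(65/20) = 1778.28 m = 1.78 km

1.78 km


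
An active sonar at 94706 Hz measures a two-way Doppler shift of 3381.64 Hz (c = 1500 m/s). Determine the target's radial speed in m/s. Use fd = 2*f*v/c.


From fd = 2*f*v/c, v = c*fd/(2*f) = 1500 * 3381.64 / (2*94706) = 26.78

26.78 m/s


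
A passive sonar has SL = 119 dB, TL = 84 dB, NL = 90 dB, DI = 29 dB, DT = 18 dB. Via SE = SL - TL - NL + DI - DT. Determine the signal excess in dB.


SE = SL - TL - NL + DI - DT = 119 - 84 - 90 + 29 - 18 = -44

-44 dB


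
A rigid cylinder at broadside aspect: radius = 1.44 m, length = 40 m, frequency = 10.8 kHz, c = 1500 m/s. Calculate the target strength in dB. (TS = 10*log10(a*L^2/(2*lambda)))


lambda = 1500/10800 = 0.13889 m
TS = 10*log10(1.44*40^2/(2*0.13889)) = 39.19

39.19 dB


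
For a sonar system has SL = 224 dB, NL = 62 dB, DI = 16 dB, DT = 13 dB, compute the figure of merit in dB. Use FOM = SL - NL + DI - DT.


FOM = SL - NL + DI - DT = 224 - 62 + 16 - 13 = 165

165 dB


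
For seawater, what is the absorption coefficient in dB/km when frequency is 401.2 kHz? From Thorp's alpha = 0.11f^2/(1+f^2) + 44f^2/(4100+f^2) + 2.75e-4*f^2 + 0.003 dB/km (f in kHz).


f^2 = 160961.44
alpha = 0.11*160961.44/(1+160961.44) + 44*160961.44/(4100+160961.44) + 2.75e-4*160961.44 + 0.003 = 87.284

87.284 dB/km


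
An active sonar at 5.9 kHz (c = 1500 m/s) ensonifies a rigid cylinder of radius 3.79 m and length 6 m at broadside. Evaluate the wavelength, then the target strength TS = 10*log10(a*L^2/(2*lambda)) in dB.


Step 1: lambda = c/f = 1500/5900 = 0.25424 m
Step 2: TS = 10*log10(a*L^2/(2*lambda)) = 10*log10(3.79*6^2/(2*0.25424)) = 24.29

24.29 dB


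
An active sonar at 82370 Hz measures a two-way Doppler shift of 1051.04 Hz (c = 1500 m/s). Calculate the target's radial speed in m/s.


From fd = 2*f*v/c, v = c*fd/(2*f) = 1500 * 1051.04 / (2*82370) = 9.57

9.57 m/s


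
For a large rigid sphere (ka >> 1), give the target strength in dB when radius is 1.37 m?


TS = 10*log10(1.37^2 / 4) = 10*log10(0.469225) = -3.29

-3.29 dB


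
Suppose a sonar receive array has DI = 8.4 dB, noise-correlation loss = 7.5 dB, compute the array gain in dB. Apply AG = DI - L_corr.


AG = DI - L_corr = 8.4 - 7.5 = 0.9

0.9 dB


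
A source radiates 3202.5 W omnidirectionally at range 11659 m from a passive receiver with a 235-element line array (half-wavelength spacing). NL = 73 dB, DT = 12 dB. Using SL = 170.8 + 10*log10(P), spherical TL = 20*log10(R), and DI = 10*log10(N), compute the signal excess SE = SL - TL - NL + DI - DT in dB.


Step 1: SL = 170.8 + 10*log10(3202.5) = 205.85 dB
Step 2: TL = 20*log10(11659) = 81.33 dB
Step 3: DI = 10*log10(235) = 23.71 dB
Step 4: SE = SL - TL - NL + DI - DT = 205.85 - 81.33 - 73 + 23.71 - 12 = 63.23

63.23 dB


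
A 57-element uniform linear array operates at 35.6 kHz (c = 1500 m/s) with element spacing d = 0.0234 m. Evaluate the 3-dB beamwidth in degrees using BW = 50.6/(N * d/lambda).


Step 1: lambda = 1500/35600 = 0.04213 m
Step 2: d/lambda = 0.0234/0.04213 = 0.5554
Step 3: BW = 50.6/(N * d/lambda) = 50.6/(57 * 0.5554) = 1.6

1.6 deg


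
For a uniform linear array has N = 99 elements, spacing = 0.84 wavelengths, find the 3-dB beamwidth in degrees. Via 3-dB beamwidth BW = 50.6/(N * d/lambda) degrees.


BW = 50.6 / (99 * 0.84) = 50.6 / 83.16 = 0.61

0.61 deg


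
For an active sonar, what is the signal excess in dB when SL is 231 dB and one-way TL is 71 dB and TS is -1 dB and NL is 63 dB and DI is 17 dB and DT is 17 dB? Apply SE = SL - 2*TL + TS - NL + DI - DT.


SE = SL - 2*TL + TS - NL + DI - DT = 231 - 2*71 + (-1) - 63 + 17 - 17 = 25

25 dB


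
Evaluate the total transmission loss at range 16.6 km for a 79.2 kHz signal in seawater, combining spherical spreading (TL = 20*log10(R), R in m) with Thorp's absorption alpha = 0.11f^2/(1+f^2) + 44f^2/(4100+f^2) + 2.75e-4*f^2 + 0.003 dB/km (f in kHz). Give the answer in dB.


Step 1 (Thorp): alpha = 0.11*6272.64/(1+6272.64) + 44*6272.64/(4100+6272.64) + 2.75e-4*6272.64 + 0.003 = 28.4461 dB/km
Step 2: TL_spread = 20*log10(16600) = 84.4 dB
Step 3: TL_abs = alpha*R = 28.4461 * 16.6 = 472.21 dB
Step 4: TL_total = 84.4 + 472.21 = 556.61

556.61 dB


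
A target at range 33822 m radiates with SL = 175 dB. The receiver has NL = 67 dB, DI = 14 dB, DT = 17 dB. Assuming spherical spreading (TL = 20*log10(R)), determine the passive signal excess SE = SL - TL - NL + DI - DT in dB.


Step 1: TL = 20*log10(33822) = 90.58 dB
Step 2: SE = 175 - 90.58 - 67 + 14 - 17 = 14.42

14.42 dB


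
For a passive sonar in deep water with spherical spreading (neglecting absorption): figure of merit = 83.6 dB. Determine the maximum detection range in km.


15.14 km


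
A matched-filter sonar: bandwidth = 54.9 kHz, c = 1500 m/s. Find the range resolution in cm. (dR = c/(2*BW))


dR = c/(2*BW) = 1500 / (2 * 54.9e3) = 0.0137 m = 1.37 cm

1.37 cm


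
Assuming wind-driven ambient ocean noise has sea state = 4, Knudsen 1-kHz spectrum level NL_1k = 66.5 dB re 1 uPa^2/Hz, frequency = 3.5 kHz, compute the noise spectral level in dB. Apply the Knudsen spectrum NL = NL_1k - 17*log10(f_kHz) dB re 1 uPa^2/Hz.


NL = NL_1k - 17*log10(f_kHz) = 66.5 - 17*log10(3.5) = 66.5 - (9.25) = 57.25

57.25 dB


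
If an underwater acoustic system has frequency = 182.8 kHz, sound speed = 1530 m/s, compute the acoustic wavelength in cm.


lambda = c/f = 1530 / 182800 = 0.0084 m = 0.84 cm

0.84 cm


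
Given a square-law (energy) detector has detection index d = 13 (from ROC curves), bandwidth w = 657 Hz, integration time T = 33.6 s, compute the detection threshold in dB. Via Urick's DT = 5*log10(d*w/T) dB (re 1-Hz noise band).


DT = 5*log10(d*w/T) = 5*log10(13 * 657 / 33.6) = 5*log10(254.2) = 12.03

12.03 dB


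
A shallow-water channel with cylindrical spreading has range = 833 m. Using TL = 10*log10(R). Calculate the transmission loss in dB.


TL = 10*log10(833) = 29.21

29.21 dB


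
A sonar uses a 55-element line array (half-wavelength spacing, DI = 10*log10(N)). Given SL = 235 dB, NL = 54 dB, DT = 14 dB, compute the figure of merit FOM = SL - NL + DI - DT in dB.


Step 1: DI = 10*log10(55) = 17.4 dB
Step 2: FOM = SL - NL + DI - DT = 235 - 54 + 17.4 - 14 = 184.4

184.4 dB


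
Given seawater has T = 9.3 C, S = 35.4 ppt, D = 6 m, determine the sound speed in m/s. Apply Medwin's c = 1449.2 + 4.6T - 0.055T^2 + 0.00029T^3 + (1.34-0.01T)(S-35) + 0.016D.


1488.05 m/s


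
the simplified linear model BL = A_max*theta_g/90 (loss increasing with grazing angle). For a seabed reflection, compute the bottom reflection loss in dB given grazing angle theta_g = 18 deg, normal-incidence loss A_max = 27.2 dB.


5.44 dB


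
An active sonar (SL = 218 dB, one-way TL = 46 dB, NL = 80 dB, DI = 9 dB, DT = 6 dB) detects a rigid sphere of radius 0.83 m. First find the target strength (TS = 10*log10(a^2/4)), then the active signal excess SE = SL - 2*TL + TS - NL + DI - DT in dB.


Step 1: TS = 10*log10(0.83^2/4) = -7.64 dB
Step 2: SE = SL - 2*TL + TS - NL + DI - DT = 218 - 2*46 + (-7.64) - 80 + 9 - 6 = 41.36

41.36 dB


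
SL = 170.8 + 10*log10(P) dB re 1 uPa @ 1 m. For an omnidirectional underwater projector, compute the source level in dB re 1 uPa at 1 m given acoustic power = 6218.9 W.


SL = 170.8 + 10*log10(6218.9) = 170.8 + 37.94 = 208.74

208.74 dB


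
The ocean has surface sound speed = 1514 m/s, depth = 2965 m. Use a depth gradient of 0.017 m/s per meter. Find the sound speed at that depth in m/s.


c = 1514 + 0.017 * 2965 = 1564.405

1564.405 m/s


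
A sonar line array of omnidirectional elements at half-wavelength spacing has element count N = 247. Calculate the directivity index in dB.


23.93 dB


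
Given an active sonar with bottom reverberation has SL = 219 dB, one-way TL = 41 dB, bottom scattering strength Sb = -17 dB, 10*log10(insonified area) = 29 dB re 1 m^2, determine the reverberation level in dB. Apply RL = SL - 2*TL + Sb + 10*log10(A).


RL = SL - 2*TL + Sb + 10*log10(A) = 219 - 2*41 + (-17) + 29 = 149

149 dB


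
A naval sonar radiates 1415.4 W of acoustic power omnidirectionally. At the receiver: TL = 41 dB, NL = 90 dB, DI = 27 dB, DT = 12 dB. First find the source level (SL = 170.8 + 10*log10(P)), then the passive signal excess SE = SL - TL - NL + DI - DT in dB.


Step 1: SL = 170.8 + 10*log10(1415.4) = 202.31 dB
Step 2: SE = SL - TL - NL + DI - DT = 202.31 - 41 - 90 + 27 - 12 = 86.31

86.31 dB


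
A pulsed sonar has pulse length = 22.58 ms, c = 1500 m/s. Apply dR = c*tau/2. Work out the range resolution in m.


dR = c*tau/2 = 1500 * 22.58e-3 / 2 = 16.935

16.935 m


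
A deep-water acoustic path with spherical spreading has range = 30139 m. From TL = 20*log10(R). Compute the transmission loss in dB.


89.58 dB


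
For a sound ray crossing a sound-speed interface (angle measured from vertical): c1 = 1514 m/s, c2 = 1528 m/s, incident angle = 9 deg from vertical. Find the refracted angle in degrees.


sin(theta2) = (c2/c1)*sin(theta1) = (1528/1514)*sin(9 deg) = 0.15788
theta2 = arcsin(0.15788) = 9.08

9.08 deg


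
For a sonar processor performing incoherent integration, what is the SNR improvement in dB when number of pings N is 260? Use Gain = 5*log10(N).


Gain = 5*log10(260) = 12.07

12.07 dB


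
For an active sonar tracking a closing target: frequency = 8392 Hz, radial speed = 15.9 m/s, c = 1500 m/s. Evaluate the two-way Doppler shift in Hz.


fd = 2*f*v/c = 2 * 8392 * 15.9 / 1500 = 177.91

177.91 Hz


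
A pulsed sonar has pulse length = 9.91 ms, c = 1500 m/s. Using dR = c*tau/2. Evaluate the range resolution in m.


dR = c*tau/2 = 1500 * 9.91e-3 / 2 = 7.4325

7.4325 m


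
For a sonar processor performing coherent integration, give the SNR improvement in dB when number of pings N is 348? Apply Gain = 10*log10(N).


Gain = 10*log10(348) = 25.42

25.42 dB


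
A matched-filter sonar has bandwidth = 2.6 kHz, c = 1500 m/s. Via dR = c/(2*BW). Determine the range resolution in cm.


dR = c/(2*BW) = 1500 / (2 * 2.6e3) = 0.2885 m = 28.85 cm

28.85 cm


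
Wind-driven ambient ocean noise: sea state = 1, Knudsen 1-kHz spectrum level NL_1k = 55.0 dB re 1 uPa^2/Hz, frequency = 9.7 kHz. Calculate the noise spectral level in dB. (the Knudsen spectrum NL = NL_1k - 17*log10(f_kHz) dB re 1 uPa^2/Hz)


NL = NL_1k - 17*log10(f_kHz) = 55.0 - 17*log10(9.7) = 55.0 - (16.78) = 38.22

38.22 dB


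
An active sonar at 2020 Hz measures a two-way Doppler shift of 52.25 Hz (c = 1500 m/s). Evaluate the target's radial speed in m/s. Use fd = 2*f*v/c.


From fd = 2*f*v/c, v = c*fd/(2*f) = 1500 * 52.25 / (2*2020) = 19.4

19.4 m/s


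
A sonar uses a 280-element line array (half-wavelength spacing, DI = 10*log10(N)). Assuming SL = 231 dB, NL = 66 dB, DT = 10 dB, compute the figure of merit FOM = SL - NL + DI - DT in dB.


Step 1: DI = 10*log10(280) = 24.47 dB
Step 2: FOM = SL - NL + DI - DT = 231 - 66 + 24.47 - 10 = 179.47

179.47 dB


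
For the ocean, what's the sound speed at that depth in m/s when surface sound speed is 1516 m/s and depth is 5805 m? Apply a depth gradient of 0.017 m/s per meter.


1614.685 m/s


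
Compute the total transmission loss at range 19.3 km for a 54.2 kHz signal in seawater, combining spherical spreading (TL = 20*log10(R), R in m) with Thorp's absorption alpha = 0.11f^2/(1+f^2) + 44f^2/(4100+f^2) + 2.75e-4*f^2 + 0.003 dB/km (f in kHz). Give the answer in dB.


Step 1 (Thorp): alpha = 0.11*2937.64/(1+2937.64) + 44*2937.64/(4100+2937.64) + 2.75e-4*2937.64 + 0.003 = 19.2872 dB/km
Step 2: TL_spread = 20*log10(19300) = 85.71 dB
Step 3: TL_abs = alpha*R = 19.2872 * 19.3 = 372.24 dB
Step 4: TL_total = 85.71 + 372.24 = 457.95

457.95 dB


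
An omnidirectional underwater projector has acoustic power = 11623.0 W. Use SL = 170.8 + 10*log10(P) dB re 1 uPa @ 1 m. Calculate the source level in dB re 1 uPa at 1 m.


211.45 dB


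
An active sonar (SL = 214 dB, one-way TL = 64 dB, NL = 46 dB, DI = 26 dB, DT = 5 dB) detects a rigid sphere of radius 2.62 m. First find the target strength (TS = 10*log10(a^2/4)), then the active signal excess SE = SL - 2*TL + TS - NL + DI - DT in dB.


Step 1: TS = 10*log10(2.62^2/4) = 2.35 dB
Step 2: SE = SL - 2*TL + TS - NL + DI - DT = 214 - 2*64 + (2.35) - 46 + 26 - 5 = 63.35

63.35 dB


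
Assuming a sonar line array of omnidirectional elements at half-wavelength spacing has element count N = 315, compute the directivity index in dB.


DI = 10*log10(315) = 24.98

24.98 dB


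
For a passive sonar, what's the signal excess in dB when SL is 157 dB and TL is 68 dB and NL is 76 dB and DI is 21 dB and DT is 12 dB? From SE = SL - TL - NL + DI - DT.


SE = SL - TL - NL + DI - DT = 157 - 68 - 76 + 21 - 12 = 22

22 dB


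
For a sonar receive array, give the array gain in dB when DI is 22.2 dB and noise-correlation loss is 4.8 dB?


AG = DI - L_corr = 22.2 - 4.8 = 17.4

17.4 dB


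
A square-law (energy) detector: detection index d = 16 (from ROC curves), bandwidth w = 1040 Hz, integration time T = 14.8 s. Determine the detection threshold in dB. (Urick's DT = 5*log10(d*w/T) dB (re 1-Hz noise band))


15.25 dB


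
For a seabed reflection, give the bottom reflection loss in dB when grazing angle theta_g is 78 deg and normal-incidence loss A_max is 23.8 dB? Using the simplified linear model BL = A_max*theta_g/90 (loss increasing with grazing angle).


BL = A_max * theta_g / 90 = 23.8 * 78 / 90 = 20.63

20.63 dB


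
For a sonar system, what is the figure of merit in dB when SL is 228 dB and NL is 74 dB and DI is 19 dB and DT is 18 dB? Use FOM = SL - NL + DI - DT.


155 dB


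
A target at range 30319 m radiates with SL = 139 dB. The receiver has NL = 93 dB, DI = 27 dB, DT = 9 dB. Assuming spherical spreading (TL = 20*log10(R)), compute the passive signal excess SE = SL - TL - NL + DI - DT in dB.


Step 1: TL = 20*log10(30319) = 89.63 dB
Step 2: SE = 139 - 89.63 - 93 + 27 - 9 = -25.63

-25.63 dB


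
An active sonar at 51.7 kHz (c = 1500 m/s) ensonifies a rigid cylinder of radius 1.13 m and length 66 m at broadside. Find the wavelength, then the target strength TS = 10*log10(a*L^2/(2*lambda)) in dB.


Step 1: lambda = c/f = 1500/51700 = 0.02901 m
Step 2: TS = 10*log10(a*L^2/(2*lambda)) = 10*log10(1.13*66^2/(2*0.02901)) = 49.29

49.29 dB


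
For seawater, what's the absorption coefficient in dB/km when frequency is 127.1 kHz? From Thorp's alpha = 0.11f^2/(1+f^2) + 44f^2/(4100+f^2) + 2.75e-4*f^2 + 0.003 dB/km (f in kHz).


f^2 = 16154.41
alpha = 0.11*16154.41/(1+16154.41) + 44*16154.41/(4100+16154.41) + 2.75e-4*16154.41 + 0.003 = 39.649

39.649 dB/km


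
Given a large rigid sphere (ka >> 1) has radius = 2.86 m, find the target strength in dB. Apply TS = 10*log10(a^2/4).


TS = 10*log10(2.86^2 / 4) = 10*log10(2.0449) = 3.11

3.11 dB


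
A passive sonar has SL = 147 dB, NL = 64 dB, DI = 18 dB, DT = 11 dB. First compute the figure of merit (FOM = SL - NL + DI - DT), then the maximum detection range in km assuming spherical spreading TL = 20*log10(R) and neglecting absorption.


Step 1: FOM = SL - NL + DI - DT = 147 - 64 + 18 - 11 = 90 dB
Step 2: at max range FOM = TL = 20*log10(R), so R = 10^(90/20) = 31622.78 m = 31.62 km

31.62 km


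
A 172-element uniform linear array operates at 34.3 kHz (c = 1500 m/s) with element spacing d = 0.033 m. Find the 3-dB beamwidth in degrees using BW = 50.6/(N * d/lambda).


Step 1: lambda = 1500/34300 = 0.04373 m
Step 2: d/lambda = 0.033/0.04373 = 0.7546
Step 3: BW = 50.6/(N * d/lambda) = 50.6/(172 * 0.7546) = 0.39

0.39 deg


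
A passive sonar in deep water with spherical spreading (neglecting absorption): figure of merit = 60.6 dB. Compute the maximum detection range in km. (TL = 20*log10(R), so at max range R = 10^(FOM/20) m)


At max range FOM = TL, so 20*log10(R) = 60.6
R = 10^(60.6/20) = 1071.52 m = 1.07 km

1.07 km


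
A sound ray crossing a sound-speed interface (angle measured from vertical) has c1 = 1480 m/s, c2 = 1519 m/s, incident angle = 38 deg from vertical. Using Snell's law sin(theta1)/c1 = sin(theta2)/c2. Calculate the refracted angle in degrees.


sin(theta2) = (c2/c1)*sin(theta1) = (1519/1480)*sin(38 deg) = 0.63188
theta2 = arcsin(0.63188) = 39.19

39.19 deg


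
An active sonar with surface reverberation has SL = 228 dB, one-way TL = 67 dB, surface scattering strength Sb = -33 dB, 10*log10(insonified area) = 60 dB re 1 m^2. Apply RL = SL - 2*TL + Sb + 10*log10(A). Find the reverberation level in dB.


RL = SL - 2*TL + Sb + 10*log10(A) = 228 - 2*67 + (-33) + 60 = 121

121 dB


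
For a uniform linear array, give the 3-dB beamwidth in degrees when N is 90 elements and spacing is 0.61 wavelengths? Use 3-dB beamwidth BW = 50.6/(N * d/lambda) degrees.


0.92 deg


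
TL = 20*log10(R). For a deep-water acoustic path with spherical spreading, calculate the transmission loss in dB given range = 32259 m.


TL = 20*log10(32259) = 90.17

90.17 dB


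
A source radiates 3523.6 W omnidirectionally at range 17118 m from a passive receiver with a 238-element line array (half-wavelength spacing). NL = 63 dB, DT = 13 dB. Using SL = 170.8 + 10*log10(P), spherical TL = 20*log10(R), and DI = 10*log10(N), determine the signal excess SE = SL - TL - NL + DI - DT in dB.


69.37 dB


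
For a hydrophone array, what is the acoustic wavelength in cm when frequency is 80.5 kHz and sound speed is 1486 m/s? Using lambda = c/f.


lambda = c/f = 1486 / 80500 = 0.0185 m = 1.85 cm

1.85 cm


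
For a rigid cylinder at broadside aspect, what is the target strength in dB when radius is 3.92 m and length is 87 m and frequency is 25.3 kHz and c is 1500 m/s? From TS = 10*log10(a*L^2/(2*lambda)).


lambda = 1500/25300 = 0.05929 m
TS = 10*log10(3.92*87^2/(2*0.05929)) = 53.98

53.98 dB


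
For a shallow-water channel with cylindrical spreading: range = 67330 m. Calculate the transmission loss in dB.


48.28 dB


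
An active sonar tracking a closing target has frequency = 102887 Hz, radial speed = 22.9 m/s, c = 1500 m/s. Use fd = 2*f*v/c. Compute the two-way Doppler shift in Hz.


fd = 2*f*v/c = 2 * 102887 * 22.9 / 1500 = 3141.48

3141.48 Hz


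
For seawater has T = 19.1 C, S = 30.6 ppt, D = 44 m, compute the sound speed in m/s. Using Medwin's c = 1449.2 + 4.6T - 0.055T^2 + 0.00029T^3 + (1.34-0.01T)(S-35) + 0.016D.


c = 1449.2 + 4.6*19.1 - 0.055*19.1^2 + 0.00029*19.1^3 + (1.34 - 0.01*19.1)*(30.6 - 35) + 0.016*44 = 1514.66

1514.66 m/s


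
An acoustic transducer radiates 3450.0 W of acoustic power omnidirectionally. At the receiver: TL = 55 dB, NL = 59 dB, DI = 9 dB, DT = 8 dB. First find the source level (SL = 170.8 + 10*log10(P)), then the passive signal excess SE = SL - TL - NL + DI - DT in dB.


Step 1: SL = 170.8 + 10*log10(3450.0) = 206.18 dB
Step 2: SE = SL - TL - NL + DI - DT = 206.18 - 55 - 59 + 9 - 8 = 93.18

93.18 dB


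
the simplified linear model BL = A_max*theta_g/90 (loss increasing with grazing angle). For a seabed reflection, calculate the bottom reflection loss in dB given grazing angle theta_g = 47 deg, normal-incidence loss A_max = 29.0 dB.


15.14 dB


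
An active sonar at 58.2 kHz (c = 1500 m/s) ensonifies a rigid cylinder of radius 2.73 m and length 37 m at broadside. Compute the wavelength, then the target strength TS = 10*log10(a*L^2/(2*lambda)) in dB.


Step 1: lambda = c/f = 1500/58200 = 0.02577 m
Step 2: TS = 10*log10(a*L^2/(2*lambda)) = 10*log10(2.73*37^2/(2*0.02577)) = 48.6

48.6 dB
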